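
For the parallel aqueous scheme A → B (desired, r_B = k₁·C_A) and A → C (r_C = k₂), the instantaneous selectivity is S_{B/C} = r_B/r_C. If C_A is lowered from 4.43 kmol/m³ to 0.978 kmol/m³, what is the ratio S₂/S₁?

0.221

S_{B/C} = (k₁/k₂)·C_A, so S₂/S₁ = (C_{A,2}/C_{A,1}).
= 0.978/4.43 = 0.221.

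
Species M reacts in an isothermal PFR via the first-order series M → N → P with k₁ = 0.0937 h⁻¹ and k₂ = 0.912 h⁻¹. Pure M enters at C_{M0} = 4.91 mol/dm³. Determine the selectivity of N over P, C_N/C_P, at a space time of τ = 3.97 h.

For first-order series with pure M initially, C_N(τ) = k₁C_{M0}/(k₂−k₁)·(e^(−k₁τ) − e^(−k₂τ)).
e^(−k₁τ) = e^(−0.0937×3.97) = e^(−0.3720) = 0.6894; e^(−k₂τ) = e^(−3.621) = 0.02677.
C_N = 0.0937×4.91/(0.912−0.0937) × (0.6894−0.02677) = 0.5622×0.6626 = 0.3725 mol/dm³.
C_M = C_{M0}e^(−k₁τ) = 3.385 mol/dm³, so C_P = C_{M0}−C_M−C_N = 1.153 mol/dm³; C_N/C_P = 0.323.

0.323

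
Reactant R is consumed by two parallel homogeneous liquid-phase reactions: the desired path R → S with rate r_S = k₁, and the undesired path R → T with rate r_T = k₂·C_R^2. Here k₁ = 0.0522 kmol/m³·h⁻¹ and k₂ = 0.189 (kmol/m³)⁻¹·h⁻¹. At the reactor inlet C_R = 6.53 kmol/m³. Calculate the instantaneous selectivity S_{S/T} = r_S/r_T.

0.00648

S_{S/T} = r_S/r_T = (k₁)/(k₂·C_R^2) = (k₁/k₂)·C_R^-2.
= (0.0522) / (0.189×6.530^2) = 0.05220/8.059 = 0.00648.
The undesired path is higher order in R, so low C_R (CSTR or dilute feed) favours S.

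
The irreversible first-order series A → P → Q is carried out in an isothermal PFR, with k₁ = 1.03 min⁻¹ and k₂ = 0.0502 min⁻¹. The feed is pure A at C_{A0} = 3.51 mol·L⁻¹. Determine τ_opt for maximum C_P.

3.08 min

Setting dC_P/dτ = 0 gives τ_opt = ln(k₂/k₁)/(k₂−k₁).
= ln(0.0502/1.03)/(0.0502−1.03) = ln(0.04874)/-0.9798 = -3.021/-0.9798 = 3.08 min.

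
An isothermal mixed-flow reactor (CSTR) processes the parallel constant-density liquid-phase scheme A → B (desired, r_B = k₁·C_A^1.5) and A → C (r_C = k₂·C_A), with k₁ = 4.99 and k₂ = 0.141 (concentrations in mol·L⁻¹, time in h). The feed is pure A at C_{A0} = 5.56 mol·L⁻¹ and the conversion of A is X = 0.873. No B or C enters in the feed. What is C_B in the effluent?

4.70 mol·L⁻¹

Exit C_A = C_{A0}(1−X) = 5.56×0.127 = 0.7061 mol·L⁻¹.
In a CSTR the entire volume is at exit conditions, so r_B = 4.99×0.7061^1.5 = 2.961 and r_C = 0.141×0.7061 = 0.09956.
Fraction of consumed A going to B: r_B/(r_B+r_C) = 0.9675.
C_B = 0.9675·C_{A0}·X = 0.9675×5.56×0.873 = 4.70 mol·L⁻¹.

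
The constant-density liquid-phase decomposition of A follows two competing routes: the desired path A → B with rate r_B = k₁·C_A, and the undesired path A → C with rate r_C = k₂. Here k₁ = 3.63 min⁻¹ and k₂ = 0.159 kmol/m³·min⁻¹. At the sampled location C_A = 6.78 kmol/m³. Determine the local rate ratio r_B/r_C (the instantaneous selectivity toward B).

155

S_{B/C} = r_B/r_C = (k₁·C_A)/(k₂) = (k₁/k₂)·C_A.
= (3.63×6.780) / (0.159) = 24.61/0.1590 = 155.
Since the desired path is higher order in A, keeping C_A high (PFR or concentrated feed) favours B.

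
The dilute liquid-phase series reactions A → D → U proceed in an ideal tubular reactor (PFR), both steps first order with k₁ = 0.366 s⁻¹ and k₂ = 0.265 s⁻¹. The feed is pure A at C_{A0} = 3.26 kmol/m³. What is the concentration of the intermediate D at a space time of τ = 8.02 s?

0.783 kmol/m³

Solving the coupled first-order balances gives C_D(τ) = [k₁/(k₂−k₁)]·C_{A0}·(e^(−k₁τ) − e^(−k₂τ)).
e^(−k₁τ) = e^(−0.366×8.02) = e^(−2.935) = 0.05311; e^(−k₂τ) = e^(−2.125) = 0.1194.
C_D = 0.366×3.26/(0.265−0.366) × (0.05311−0.1194) = (-11.81)×(-0.06628) = 0.7830 kmol/m³.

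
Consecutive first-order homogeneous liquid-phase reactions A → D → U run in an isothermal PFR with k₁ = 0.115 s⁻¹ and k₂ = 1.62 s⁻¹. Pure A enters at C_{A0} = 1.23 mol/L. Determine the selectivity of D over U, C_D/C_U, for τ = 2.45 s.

0.297

Solving the coupled first-order balances gives C_D(τ) = [k₁/(k₂−k₁)]·C_{A0}·(e^(−k₁τ) − e^(−k₂τ)).
e^(−k₁τ) = e^(−0.115×2.45) = e^(−0.2818) = 0.7545; e^(−k₂τ) = e^(−3.969) = 0.01889.
C_D = 0.115×1.23/(1.62−0.115) × (0.7545−0.01889) = 0.09399×0.7356 = 0.06913 mol/L.
C_A = C_{A0}e^(−k₁τ) = 0.9280 mol/L, so C_U = C_{A0}−C_A−C_D = 0.2329 mol/L; C_D/C_U = 0.297.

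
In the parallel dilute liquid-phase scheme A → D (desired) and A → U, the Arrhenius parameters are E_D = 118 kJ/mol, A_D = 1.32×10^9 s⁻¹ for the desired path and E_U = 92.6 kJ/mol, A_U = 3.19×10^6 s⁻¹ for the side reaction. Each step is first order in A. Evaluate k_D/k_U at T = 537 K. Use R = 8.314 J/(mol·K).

Since both paths have the same order in A, the concentration cancels and S_{D/U} = k_D/k_U = (A_D/A_U)·exp[(E_U−E_D)/(RT)].
(E_U−E_D)/(RT) = (92.6−118)×10³/(8.314×537) = -25400/4465 = -5.689.
k_D/k_U = (1.32×10^9/3.19×10^6)·exp(-5.689) = 413.8 × 0.003382 = 1.40.

1.40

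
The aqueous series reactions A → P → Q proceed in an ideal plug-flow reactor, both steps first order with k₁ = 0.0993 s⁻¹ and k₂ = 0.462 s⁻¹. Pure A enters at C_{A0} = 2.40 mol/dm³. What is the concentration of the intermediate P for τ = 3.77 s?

0.337 mol/dm³

Solving the coupled first-order balances gives C_P(τ) = [k₁/(k₂−k₁)]·C_{A0}·(e^(−k₁τ) − e^(−k₂τ)).
e^(−k₁τ) = e^(−0.0993×3.77) = e^(−0.3744) = 0.6877; e^(−k₂τ) = e^(−1.742) = 0.1752.
C_P = 0.0993×2.40/(0.462−0.0993) × (0.6877−0.1752) = 0.6571×0.5125 = 0.3368 mol/dm³.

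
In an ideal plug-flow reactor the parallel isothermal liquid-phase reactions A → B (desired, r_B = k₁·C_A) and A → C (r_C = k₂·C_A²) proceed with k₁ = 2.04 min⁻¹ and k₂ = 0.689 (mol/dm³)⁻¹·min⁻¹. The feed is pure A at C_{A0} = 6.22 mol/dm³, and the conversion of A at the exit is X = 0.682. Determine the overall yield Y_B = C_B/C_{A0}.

C_A = C_{A0}(1−X) = 1.978 mol/dm³.
Along a PFR/batch, dC_B/dC_A = −r_B/(r_B+r_C) = −k₁/(k₁+k₂·C_A).
Integrating from C_{A0} to C_A: C_B = (2.04/0.689)·ln[(2.04+0.689·6.22)/(2.04+0.689·1.98)] = 2.961·ln(6.326/3.403) = 1.836 mol/dm³.
Y_B = C_B/C_{A0} = 1.836/6.22 = 0.295.

0.295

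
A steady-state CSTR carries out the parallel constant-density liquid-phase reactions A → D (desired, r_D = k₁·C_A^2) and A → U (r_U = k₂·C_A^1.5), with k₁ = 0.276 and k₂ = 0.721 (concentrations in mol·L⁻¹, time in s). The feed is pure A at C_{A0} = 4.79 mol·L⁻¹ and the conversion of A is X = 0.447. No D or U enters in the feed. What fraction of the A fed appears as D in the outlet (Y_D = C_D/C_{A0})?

Exit C_A = C_{A0}(1−X) = 4.79×0.553 = 2.649 mol·L⁻¹.
Rates in a CSTR are evaluated at the outlet concentration: r_D = 0.276×2.649^2 = 1.937, r_U = 0.721×2.649^1.5 = 3.108.
Fraction of consumed A going to D: r_D/(r_D+r_U) = 0.3839.
C_D = 0.3839·C_{A0}·X = 0.3839×4.79×0.447 = 0.822 mol·L⁻¹; Y_D = C_D/C_{A0} = 0.172.

0.172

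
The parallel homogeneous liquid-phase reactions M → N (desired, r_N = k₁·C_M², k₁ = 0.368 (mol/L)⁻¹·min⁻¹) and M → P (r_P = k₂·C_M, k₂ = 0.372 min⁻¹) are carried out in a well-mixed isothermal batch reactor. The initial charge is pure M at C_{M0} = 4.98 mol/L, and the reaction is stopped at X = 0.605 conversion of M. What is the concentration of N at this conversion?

2.31 mol/L

C_M = C_{M0}(1−X) = 1.967 mol/L.
Along a PFR/batch, dC_P/dC_M = −r_P/(r_N+r_P) = −k₂/(k₂+k₁·C_M).
Integrating from C_{M0} to C_M: C_P = (0.372/0.368)·ln[(0.372+0.368·4.98)/(0.372+0.368·1.97)] = 1.011·ln(2.205/1.096) = 0.7066 mol/L.
Then C_N = (C_{M0}−C_M) − C_P = 3.013 − 0.7066 = 2.306 mol/L.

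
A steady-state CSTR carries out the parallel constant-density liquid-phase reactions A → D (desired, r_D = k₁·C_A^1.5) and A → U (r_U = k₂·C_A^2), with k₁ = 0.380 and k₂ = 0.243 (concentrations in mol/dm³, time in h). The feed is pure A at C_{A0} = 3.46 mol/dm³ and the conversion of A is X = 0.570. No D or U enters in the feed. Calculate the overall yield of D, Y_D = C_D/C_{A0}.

0.320

Exit C_A = C_{A0}(1−X) = 3.46×0.430 = 1.488 mol/dm³.
In a CSTR the entire volume is at exit conditions, so r_D = 0.380×1.488^1.5 = 0.6896 and r_U = 0.243×1.488^2 = 0.5379.
Fraction of consumed A going to D: r_D/(r_D+r_U) = 0.5618.
C_D = 0.5618·C_{A0}·X = 0.5618×3.46×0.570 = 1.11 mol/dm³; Y_D = C_D/C_{A0} = 0.320.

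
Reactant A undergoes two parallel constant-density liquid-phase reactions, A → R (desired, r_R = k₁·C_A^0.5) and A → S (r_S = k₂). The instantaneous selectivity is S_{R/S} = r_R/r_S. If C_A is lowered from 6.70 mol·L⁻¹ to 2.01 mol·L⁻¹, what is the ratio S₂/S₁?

0.548

S_{R/S} = (k₁/k₂)·C_A^0.5, so S₂/S₁ = (C_{A,2}/C_{A,1})^0.5.
= (2.01/6.70)^0.5 = (0.3000)^0.5 = 0.548.
Selectivity toward R falls as C_A falls — high-concentration operation is favoured.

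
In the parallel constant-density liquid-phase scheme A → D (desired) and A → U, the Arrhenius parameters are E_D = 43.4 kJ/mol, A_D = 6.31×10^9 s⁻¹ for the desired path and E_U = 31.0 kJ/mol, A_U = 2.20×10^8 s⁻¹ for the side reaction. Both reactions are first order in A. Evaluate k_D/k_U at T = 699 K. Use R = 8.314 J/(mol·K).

3.40

Since both paths have the same order in A, the concentration cancels and S_{D/U} = k_D/k_U = (A_D/A_U)·exp[(E_U−E_D)/(RT)].
(E_U−E_D)/(RT) = (31.0−43.4)×10³/(8.314×699) = -12400/5811 = -2.134.
k_D/k_U = (6.31×10^9/2.20×10^8)·exp(-2.134) = 28.68 × 0.1184 = 3.40.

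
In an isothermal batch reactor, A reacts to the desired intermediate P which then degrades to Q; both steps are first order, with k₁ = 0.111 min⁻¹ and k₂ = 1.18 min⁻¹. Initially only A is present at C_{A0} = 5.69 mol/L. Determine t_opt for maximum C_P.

Setting dC_P/dt = 0 gives t_opt = ln(k₂/k₁)/(k₂−k₁).
= ln(1.18/0.111)/(1.18−0.111) = ln(10.63)/1.069 = 2.364/1.069 = 2.21 min.

2.21 min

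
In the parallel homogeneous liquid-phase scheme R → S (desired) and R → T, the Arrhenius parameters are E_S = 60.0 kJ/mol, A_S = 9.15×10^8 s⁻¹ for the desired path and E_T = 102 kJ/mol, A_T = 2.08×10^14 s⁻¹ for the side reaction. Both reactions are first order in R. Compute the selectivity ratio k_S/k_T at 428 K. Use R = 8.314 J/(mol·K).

0.588

With equal orders, S_{S/T} = k_S/k_T = (A_S/A_T)·exp[(E_T−E_S)/(RT)].
(E_T−E_S)/(RT) = (102−60.0)×10³/(8.314×428) = 42000/3558 = 11.80.
k_S/k_T = (9.15×10^8/2.08×10^14)·exp(11.80) = 4.399×10^-6 × 1.337×10^5 = 0.588.
Since E_S < E_T, lowering the temperature improves selectivity toward S.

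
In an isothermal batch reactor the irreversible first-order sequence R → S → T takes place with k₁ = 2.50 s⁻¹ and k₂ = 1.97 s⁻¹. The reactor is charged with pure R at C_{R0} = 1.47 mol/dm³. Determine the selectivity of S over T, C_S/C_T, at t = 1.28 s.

For first-order series with pure R initially, C_S(t) = k₁C_{R0}/(k₂−k₁)·(e^(−k₁t) − e^(−k₂t)).
e^(−k₁t) = e^(−2.50×1.28) = e^(−3.200) = 0.04076; e^(−k₂t) = e^(−2.522) = 0.08033.
C_S = 2.50×1.47/(1.97−2.50) × (0.04076−0.08033) = (-6.934)×(-0.03957) = 0.2744 mol/dm³.
C_R = C_{R0}e^(−k₁t) = 0.05992 mol/dm³, so C_T = C_{R0}−C_R−C_S = 1.136 mol/dm³; C_S/C_T = 0.242.

0.242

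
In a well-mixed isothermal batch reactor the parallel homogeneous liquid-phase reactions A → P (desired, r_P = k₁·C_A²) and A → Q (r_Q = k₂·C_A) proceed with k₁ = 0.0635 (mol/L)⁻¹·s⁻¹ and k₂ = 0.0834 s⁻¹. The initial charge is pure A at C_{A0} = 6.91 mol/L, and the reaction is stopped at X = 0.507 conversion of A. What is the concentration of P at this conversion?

C_A = C_{A0}(1−X) = 3.407 mol/L.
Along a PFR/batch, dC_Q/dC_A = −r_Q/(r_P+r_Q) = −k₂/(k₂+k₁·C_A).
Integrating from C_{A0} to C_A: C_Q = (0.0834/0.0635)·ln[(0.0834+0.0635·6.91)/(0.0834+0.0635·3.41)] = 1.313·ln(0.5222/0.2997) = 0.7292 mol/L.
Then C_P = (C_{A0}−C_A) − C_Q = 3.503 − 0.7292 = 2.774 mol/L.

2.77 mol/L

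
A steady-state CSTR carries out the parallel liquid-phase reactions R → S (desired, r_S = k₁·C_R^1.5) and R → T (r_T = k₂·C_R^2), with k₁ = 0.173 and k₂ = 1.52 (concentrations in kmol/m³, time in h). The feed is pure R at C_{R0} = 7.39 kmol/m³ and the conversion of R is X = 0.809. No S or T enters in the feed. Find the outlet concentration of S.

Exit C_R = C_{R0}(1−X) = 7.39×0.191 = 1.411 kmol/m³.
A CSTR operates uniformly at the exit composition, giving r_S = 0.2901 and r_T = 3.028 (each k·C_R^n at C_R = 1.411).
Fraction of consumed R going to S: r_S/(r_S+r_T) = 0.08742.
C_S = 0.08742·C_{R0}·X = 0.08742×7.39×0.809 = 0.523 kmol/m³.

0.523 kmol/m³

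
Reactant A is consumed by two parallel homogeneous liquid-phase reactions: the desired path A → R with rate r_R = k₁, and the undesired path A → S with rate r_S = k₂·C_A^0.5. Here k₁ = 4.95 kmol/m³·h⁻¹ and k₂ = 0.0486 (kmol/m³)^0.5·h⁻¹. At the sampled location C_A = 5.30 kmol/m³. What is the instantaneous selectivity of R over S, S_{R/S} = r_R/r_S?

44.2

S_{R/S} = r_R/r_S = (k₁)/(k₂·C_A^0.5) = (k₁/k₂)·C_A^-0.5.
= (4.95) / (0.0486×5.300^0.5) = 4.950/0.1119 = 44.2.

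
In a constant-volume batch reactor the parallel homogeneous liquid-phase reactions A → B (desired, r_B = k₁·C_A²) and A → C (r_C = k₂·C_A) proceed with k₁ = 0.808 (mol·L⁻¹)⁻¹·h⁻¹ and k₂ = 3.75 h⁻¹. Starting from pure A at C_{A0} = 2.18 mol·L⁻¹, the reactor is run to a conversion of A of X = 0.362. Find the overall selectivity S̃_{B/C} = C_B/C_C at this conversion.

0.383

C_A = C_{A0}(1−X) = 1.391 mol·L⁻¹.
Along a PFR/batch, dC_C/dC_A = −r_C/(r_B+r_C) = −k₂/(k₂+k₁·C_A).
Integrating from C_{A0} to C_A: C_C = (3.75/0.808)·ln[(3.75+0.808·2.18)/(3.75+0.808·1.39)] = 4.641·ln(5.511/4.874) = 0.5706 mol·L⁻¹.
Then C_B = (C_{A0}−C_A) − C_C = 0.7892 − 0.5706 = 0.2185 mol·L⁻¹.
S̃_{B/C} = C_B/C_C = 0.2185/0.5706 = 0.383.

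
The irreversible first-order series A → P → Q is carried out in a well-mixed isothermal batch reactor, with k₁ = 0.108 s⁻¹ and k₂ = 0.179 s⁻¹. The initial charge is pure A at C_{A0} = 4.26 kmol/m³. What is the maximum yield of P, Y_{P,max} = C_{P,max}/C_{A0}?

For a first-order series the maximum intermediate yield is C_{P,max}/C_{A0} = (k₁/k₂)^[k₂/(k₂−k₁)].
= (0.108/0.179)^(0.179/(0.179−0.108)) = (0.6034)^(2.521) = 0.2798.

0.280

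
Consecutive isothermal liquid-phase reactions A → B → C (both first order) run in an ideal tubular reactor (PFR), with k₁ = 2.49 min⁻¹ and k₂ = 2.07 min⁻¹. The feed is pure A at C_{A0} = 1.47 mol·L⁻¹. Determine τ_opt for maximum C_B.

0.440 min

The intermediate peaks when r₁ = r₂, i.e. k₁e^(−k₁τ) = k₂e^(−k₂τ), giving τ_opt = ln(k₂/k₁)/(k₂−k₁).
= ln(2.07/2.49)/(2.07−2.49) = ln(0.8313)/-0.4200 = -0.1847/-0.4200 = 0.440 min.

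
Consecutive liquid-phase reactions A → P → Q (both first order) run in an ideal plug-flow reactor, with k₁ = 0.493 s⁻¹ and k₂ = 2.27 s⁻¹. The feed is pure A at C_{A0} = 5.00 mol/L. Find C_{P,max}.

0.711 mol/L

For a first-order series the maximum intermediate yield is C_{P,max}/C_{A0} = (k₁/k₂)^[k₂/(k₂−k₁)].
= (0.493/2.27)^(2.27/(2.27−0.493)) = (0.2172)^(1.277) = 0.1422.
C_{P,max} = 0.1422×5.00 = 0.711 mol/L.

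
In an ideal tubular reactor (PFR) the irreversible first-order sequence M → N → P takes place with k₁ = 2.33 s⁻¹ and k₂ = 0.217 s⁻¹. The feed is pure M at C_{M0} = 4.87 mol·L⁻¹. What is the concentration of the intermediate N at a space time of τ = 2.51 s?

Solving the coupled first-order balances gives C_N(τ) = [k₁/(k₂−k₁)]·C_{M0}·(e^(−k₁τ) − e^(−k₂τ)).
e^(−k₁τ) = e^(−2.33×2.51) = e^(−5.848) = 0.002885; e^(−k₂τ) = e^(−0.5447) = 0.5800.
C_N = 2.33×4.87/(0.217−2.33) × (0.002885−0.5800) = (-5.370)×(-0.5771) = 3.099 mol·L⁻¹.

3.10 mol·L⁻¹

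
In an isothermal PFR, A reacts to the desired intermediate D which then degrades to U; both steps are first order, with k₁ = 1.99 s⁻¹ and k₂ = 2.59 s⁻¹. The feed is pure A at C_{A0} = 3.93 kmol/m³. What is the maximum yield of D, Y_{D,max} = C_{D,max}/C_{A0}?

For a first-order series the maximum intermediate yield is C_{D,max}/C_{A0} = (k₁/k₂)^[k₂/(k₂−k₁)].
= (1.99/2.59)^(2.59/(2.59−1.99)) = (0.7683)^(4.317) = 0.3206.

0.321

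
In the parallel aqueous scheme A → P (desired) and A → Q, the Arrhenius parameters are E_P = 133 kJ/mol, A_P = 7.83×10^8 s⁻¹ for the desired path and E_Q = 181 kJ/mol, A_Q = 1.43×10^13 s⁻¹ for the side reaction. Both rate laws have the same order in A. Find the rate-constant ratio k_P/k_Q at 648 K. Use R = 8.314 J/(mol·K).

0.405

Since both paths have the same order in A, the concentration cancels and S_{P/Q} = k_P/k_Q = (A_P/A_Q)·exp[(E_Q−E_P)/(RT)].
(E_Q−E_P)/(RT) = (181−133)×10³/(8.314×648) = 48000/5387 = 8.910.
k_P/k_Q = (7.83×10^8/1.43×10^13)·exp(8.910) = 5.476×10^-5 × 7402 = 0.405.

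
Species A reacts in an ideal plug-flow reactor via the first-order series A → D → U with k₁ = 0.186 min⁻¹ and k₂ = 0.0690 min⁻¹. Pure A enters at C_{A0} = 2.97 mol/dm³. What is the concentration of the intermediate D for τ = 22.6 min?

For first-order series with pure A initially, C_D(τ) = k₁C_{A0}/(k₂−k₁)·(e^(−k₁τ) − e^(−k₂τ)).
e^(−k₁τ) = e^(−0.186×22.6) = e^(−4.204) = 0.01494; e^(−k₂τ) = e^(−1.559) = 0.2103.
C_D = 0.186×2.97/(0.0690−0.186) × (0.01494−0.2103) = (-4.722)×(-0.1953) = 0.9222 mol/dm³.

0.922 mol/dm³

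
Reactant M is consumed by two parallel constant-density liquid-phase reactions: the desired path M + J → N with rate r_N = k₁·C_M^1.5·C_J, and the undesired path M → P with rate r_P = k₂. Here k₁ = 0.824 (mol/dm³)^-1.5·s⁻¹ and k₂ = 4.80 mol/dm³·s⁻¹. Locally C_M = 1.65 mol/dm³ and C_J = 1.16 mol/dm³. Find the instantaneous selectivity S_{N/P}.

0.422

S_{N/P} = r_N/r_P = (k₁·C_M^1.5·C_J)/(k₂) = (k₁/k₂)·C_M^1.5·C_J.
= (0.824×1.650^1.5×1.160) / (4.80) = 2.026/4.800 = 0.422.
Since the desired path is higher order in M, keeping C_M high (PFR or concentrated feed) favours N.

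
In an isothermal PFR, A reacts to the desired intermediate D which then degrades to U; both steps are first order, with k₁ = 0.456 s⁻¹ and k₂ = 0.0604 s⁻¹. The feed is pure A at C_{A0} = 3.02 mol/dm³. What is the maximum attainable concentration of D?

2.22 mol/dm³

At the optimum, C_{D,max}/C_{A0} = (k₁/k₂)^[k₂/(k₂−k₁)].
= (0.456/0.0604)^(0.0604/(0.0604−0.456)) = (7.550)^(-0.1527) = 0.7344.
C_{D,max} = 0.7344×3.02 = 2.22 mol/dm³.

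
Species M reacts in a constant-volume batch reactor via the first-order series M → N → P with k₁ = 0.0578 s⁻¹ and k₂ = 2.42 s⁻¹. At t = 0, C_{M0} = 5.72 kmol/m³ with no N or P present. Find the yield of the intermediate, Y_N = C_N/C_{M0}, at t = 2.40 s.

Solving the coupled first-order balances gives C_N(t) = [k₁/(k₂−k₁)]·C_{M0}·(e^(−k₁t) − e^(−k₂t)).
e^(−k₁t) = e^(−0.0578×2.40) = e^(−0.1387) = 0.8705; e^(−k₂t) = e^(−5.808) = 0.003003.
C_N = 0.0578×5.72/(2.42−0.0578) × (0.8705−0.003003) = 0.1400×0.8675 = 0.1214 kmol/m³.
Y_N = C_N/C_{M0} = 0.1214/5.72 = 0.0212.

0.0212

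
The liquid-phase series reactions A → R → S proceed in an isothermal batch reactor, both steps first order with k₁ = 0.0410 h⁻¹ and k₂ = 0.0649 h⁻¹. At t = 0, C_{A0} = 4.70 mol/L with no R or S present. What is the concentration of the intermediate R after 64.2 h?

0.455 mol/L

Solving the coupled first-order balances gives C_R(t) = [k₁/(k₂−k₁)]·C_{A0}·(e^(−k₁t) − e^(−k₂t)).
e^(−k₁t) = e^(−0.0410×64.2) = e^(−2.632) = 0.07192; e^(−k₂t) = e^(−4.167) = 0.01551.
C_R = 0.0410×4.70/(0.0649−0.0410) × (0.07192−0.01551) = 8.063×0.05641 = 0.4549 mol/L.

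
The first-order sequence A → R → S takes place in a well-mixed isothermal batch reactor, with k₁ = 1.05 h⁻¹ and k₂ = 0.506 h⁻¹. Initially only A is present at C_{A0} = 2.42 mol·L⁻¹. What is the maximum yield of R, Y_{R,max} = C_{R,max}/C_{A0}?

At the optimum, C_{R,max}/C_{A0} = (k₁/k₂)^[k₂/(k₂−k₁)].
= (1.05/0.506)^(0.506/(0.506−1.05)) = (2.075)^(-0.9301) = 0.5071.

0.507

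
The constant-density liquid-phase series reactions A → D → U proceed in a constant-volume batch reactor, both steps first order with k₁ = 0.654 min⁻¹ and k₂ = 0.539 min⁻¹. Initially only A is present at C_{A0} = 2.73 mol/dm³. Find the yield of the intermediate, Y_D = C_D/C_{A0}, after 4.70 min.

0.189

For first-order series with pure A initially, C_D(t) = k₁C_{A0}/(k₂−k₁)·(e^(−k₁t) − e^(−k₂t)).
e^(−k₁t) = e^(−0.654×4.70) = e^(−3.074) = 0.04625; e^(−k₂t) = e^(−2.533) = 0.07940.
C_D = 0.654×2.73/(0.539−0.654) × (0.04625−0.07940) = (-15.53)×(-0.03315) = 0.5147 mol/dm³.
Y_D = C_D/C_{A0} = 0.5147/2.73 = 0.189.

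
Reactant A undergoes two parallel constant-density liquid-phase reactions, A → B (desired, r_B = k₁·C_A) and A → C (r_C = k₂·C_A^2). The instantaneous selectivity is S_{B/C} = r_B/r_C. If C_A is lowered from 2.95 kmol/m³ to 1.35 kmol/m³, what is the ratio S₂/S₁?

S_{B/C} = (k₁/k₂)·C_A⁻¹, so S₂/S₁ = (C_{A,2}/C_{A,1})⁻¹.
= 2.95/1.35 = 2.19.
Selectivity toward B rises as C_A falls — low-concentration operation is favoured.

2.19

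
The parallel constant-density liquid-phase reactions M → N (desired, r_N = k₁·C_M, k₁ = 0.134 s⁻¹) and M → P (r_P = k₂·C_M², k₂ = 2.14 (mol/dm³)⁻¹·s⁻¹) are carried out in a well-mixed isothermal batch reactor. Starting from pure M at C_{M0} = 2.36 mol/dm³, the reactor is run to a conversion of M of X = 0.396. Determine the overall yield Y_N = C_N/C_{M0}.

C_M = C_{M0}(1−X) = 1.425 mol/dm³.
Along a PFR/batch, dC_N/dC_M = −r_N/(r_N+r_P) = −k₁/(k₁+k₂·C_M).
Integrating from C_{M0} to C_M: C_N = (0.134/2.14)·ln[(0.134+2.14·2.36)/(0.134+2.14·1.43)] = 0.06262·ln(5.184/3.184) = 0.03052 mol/dm³.
Y_N = C_N/C_{M0} = 0.03052/2.36 = 0.0129.

0.0129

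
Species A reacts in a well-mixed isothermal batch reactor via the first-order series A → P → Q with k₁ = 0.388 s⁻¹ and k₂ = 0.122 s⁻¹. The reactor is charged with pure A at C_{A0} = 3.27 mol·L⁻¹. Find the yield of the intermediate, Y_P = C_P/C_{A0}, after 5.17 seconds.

0.580

The intermediate concentration in a first-order A→B→C sequence is C_P = k₁C_{A0}(e^(−k₁t) − e^(−k₂t))/(k₂−k₁).
e^(−k₁t) = e^(−0.388×5.17) = e^(−2.006) = 0.1345; e^(−k₂t) = e^(−0.6307) = 0.5322.
C_P = 0.388×3.27/(0.122−0.388) × (0.1345−0.5322) = (-4.770)×(-0.3977) = 1.897 mol·L⁻¹.
Y_P = C_P/C_{A0} = 1.897/3.27 = 0.580.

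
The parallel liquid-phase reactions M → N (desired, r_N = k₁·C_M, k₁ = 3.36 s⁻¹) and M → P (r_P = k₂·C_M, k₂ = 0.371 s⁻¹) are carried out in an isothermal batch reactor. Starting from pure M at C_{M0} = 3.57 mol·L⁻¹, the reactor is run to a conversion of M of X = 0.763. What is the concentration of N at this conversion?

C_M = C_{M0}(1−X) = 0.8461 mol·L⁻¹.
Both paths are first order in M, so the instantaneous fraction to N is constant: dC_N/d(−C_M) = k₁/(k₁+k₂) = 0.9006.
C_N = 0.9006·(C_{M0}−C_M) = 0.9006×2.724 = 2.45 mol·L⁻¹.

2.45 mol·L⁻¹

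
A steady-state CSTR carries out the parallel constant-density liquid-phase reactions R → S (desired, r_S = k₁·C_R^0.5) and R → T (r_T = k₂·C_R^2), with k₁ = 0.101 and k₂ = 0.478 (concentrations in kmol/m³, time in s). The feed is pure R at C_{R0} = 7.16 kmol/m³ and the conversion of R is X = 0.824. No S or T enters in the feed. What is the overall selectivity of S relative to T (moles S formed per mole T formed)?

Exit C_R = C_{R0}(1−X) = 7.16×0.176 = 1.260 kmol/m³.
In a CSTR the entire volume is at exit conditions, so r_S = 0.101×1.260^0.5 = 0.1134 and r_T = 0.478×1.260^2 = 0.7591.
Overall selectivity = C_S/C_T = r_Sτ/(r_Tτ) = r_S/r_T = 0.149.

0.149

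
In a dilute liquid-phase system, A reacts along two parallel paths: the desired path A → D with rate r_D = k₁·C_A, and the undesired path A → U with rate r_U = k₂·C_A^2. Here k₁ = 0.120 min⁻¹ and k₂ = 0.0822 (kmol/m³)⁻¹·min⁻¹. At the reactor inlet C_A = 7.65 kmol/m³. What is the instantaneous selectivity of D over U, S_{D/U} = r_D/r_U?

S_{D/U} = r_D/r_U = (k₁·C_A)/(k₂·C_A^2) = (k₁/k₂)·C_A⁻¹.
= (0.120×7.650) / (0.0822×7.650^2) = 0.9180/4.811 = 0.191.
The undesired path is higher order in A, so low C_A (CSTR or dilute feed) favours D.

0.191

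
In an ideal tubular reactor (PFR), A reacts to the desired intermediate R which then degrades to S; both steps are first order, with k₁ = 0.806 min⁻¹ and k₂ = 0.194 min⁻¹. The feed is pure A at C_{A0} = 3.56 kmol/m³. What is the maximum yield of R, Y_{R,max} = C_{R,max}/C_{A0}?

0.637

At the optimum, C_{R,max}/C_{A0} = (k₁/k₂)^[k₂/(k₂−k₁)].
= (0.806/0.194)^(0.194/(0.194−0.806)) = (4.155)^(-0.3170) = 0.6367.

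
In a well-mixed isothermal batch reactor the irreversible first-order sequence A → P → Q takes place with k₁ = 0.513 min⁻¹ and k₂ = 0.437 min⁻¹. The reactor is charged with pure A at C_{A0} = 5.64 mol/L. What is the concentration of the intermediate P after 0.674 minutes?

1.42 mol/L

For first-order series with pure A initially, C_P(t) = k₁C_{A0}/(k₂−k₁)·(e^(−k₁t) − e^(−k₂t)).
e^(−k₁t) = e^(−0.513×0.674) = e^(−0.3458) = 0.7077; e^(−k₂t) = e^(−0.2945) = 0.7449.
C_P = 0.513×5.64/(0.437−0.513) × (0.7077−0.7449) = (-38.07)×(-0.03719) = 1.416 mol/L.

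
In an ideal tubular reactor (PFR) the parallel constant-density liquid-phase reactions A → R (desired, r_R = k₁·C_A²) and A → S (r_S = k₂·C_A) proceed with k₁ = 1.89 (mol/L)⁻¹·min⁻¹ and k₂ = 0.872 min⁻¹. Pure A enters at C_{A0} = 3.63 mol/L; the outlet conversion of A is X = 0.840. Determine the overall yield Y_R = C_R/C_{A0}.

0.666

C_A = C_{A0}(1−X) = 0.5808 mol/L.
Along a PFR/batch, dC_S/dC_A = −r_S/(r_R+r_S) = −k₂/(k₂+k₁·C_A).
Integrating from C_{A0} to C_A: C_S = (0.872/1.89)·ln[(0.872+1.89·3.63)/(0.872+1.89·0.581)] = 0.4614·ln(7.733/1.970) = 0.6310 mol/L.
Then C_R = (C_{A0}−C_A) − C_S = 3.049 − 0.6310 = 2.418 mol/L.
Y_R = C_R/C_{A0} = 2.418/3.63 = 0.666.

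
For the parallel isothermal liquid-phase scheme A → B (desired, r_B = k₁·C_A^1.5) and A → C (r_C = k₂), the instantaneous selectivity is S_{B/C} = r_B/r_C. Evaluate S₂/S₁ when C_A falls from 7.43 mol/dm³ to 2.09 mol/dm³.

0.149

S_{B/C} = (k₁/k₂)·C_A^1.5, so S₂/S₁ = (C_{A,2}/C_{A,1})^1.5.
= (2.09/7.43)^1.5 = (0.2813)^1.5 = 0.149.
Selectivity toward B falls as C_A falls — high-concentration operation is favoured.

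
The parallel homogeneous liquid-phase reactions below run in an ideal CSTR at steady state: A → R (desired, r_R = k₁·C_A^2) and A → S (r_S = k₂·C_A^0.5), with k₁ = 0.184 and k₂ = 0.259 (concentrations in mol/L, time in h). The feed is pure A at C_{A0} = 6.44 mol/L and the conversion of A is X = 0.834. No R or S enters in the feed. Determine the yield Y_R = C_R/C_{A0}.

Exit C_A = C_{A0}(1−X) = 6.44×0.166 = 1.069 mol/L.
Rates in a CSTR are evaluated at the outlet concentration: r_R = 0.184×1.069^2 = 0.2103, r_S = 0.259×1.069^0.5 = 0.2678.
Fraction of consumed A going to R: r_R/(r_R+r_S) = 0.4399.
C_R = 0.4399·C_{A0}·X = 0.4399×6.44×0.834 = 2.36 mol/L; Y_R = C_R/C_{A0} = 0.367.

0.367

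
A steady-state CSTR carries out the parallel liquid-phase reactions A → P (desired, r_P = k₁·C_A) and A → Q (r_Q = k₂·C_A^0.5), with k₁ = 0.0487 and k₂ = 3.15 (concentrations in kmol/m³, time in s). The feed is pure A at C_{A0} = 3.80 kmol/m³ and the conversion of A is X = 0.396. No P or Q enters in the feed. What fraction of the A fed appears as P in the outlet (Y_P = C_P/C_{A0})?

Exit C_A = C_{A0}(1−X) = 3.80×0.604 = 2.295 kmol/m³.
A CSTR operates uniformly at the exit composition, giving r_P = 0.1118 and r_Q = 4.772 (each k·C_A^n at C_A = 2.295).
Fraction of consumed A going to P: r_P/(r_P+r_Q) = 0.02289.
C_P = 0.02289·C_{A0}·X = 0.02289×3.80×0.396 = 0.0344 kmol/m³; Y_P = C_P/C_{A0} = 0.00906.

0.00906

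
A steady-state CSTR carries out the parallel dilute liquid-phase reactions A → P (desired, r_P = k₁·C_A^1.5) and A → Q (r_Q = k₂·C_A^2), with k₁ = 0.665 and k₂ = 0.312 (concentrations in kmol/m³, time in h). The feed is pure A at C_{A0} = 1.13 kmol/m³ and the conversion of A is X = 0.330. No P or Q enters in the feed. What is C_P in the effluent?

0.265 kmol/m³

Exit C_A = C_{A0}(1−X) = 1.13×0.670 = 0.7571 kmol/m³.
Rates in a CSTR are evaluated at the outlet concentration: r_P = 0.665×0.7571^1.5 = 0.4381, r_Q = 0.312×0.7571^2 = 0.1788.
Fraction of consumed A going to P: r_P/(r_P+r_Q) = 0.7101.
C_P = 0.7101·C_{A0}·X = 0.7101×1.13×0.330 = 0.265 kmol/m³.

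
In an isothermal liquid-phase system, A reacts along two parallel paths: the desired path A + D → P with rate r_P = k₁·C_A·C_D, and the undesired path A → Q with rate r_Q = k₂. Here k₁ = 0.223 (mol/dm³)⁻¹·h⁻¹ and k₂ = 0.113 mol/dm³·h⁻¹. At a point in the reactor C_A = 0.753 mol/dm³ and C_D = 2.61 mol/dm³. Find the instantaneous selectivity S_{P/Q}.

3.88

S_{P/Q} = r_P/r_Q = (k₁·C_A·C_D)/(k₂) = (k₁/k₂)·C_A·C_D.
= (0.223×0.7530×2.610) / (0.113) = 0.4383/0.1130 = 3.88.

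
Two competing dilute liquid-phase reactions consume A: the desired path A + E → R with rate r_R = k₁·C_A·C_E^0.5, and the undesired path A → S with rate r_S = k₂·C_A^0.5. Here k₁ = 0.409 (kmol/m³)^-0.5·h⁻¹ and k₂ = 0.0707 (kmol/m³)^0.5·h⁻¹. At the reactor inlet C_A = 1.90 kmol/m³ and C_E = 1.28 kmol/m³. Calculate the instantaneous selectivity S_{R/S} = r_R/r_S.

S_{R/S} = r_R/r_S = (k₁·C_A·C_E^0.5)/(k₂·C_A^0.5) = (k₁/k₂)·C_A^0.5·C_E^0.5.
= (0.409×1.900×1.280^0.5) / (0.0707×1.900^0.5) = 0.8792/0.09745 = 9.02.
Since the desired path is higher order in A, keeping C_A high (PFR or concentrated feed) favours R.

9.02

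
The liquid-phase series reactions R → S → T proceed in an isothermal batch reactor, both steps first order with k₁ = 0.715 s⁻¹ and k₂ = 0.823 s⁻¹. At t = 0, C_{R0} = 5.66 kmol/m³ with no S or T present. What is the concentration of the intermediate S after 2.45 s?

Solving the coupled first-order balances gives C_S(t) = [k₁/(k₂−k₁)]·C_{R0}·(e^(−k₁t) − e^(−k₂t)).
e^(−k₁t) = e^(−0.715×2.45) = e^(−1.752) = 0.1735; e^(−k₂t) = e^(−2.016) = 0.1331.
C_S = 0.715×5.66/(0.823−0.715) × (0.1735−0.1331) = 37.47×0.04033 = 1.511 kmol/m³.

1.51 kmol/m³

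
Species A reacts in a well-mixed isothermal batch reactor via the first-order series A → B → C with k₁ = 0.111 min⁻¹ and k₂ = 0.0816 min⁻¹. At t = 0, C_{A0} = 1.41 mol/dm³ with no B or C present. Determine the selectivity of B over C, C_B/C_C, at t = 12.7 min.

For first-order series with pure A initially, C_B(t) = k₁C_{A0}/(k₂−k₁)·(e^(−k₁t) − e^(−k₂t)).
e^(−k₁t) = e^(−0.111×12.7) = e^(−1.410) = 0.2442; e^(−k₂t) = e^(−1.036) = 0.3548.
C_B = 0.111×1.41/(0.0816−0.111) × (0.2442−0.3548) = (-5.323)×(-0.1105) = 0.5885 mol/dm³.
C_A = C_{A0}e^(−k₁t) = 0.3443 mol/dm³, so C_C = C_{A0}−C_A−C_B = 0.4772 mol/dm³; C_B/C_C = 1.23.

1.23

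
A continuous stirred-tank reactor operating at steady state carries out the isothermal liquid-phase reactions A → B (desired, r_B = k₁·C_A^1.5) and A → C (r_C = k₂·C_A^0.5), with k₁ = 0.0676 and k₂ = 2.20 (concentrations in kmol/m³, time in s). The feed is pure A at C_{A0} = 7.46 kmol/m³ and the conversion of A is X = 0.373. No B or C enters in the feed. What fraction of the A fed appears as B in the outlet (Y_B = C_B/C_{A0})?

0.0469

Exit C_A = C_{A0}(1−X) = 7.46×0.627 = 4.677 kmol/m³.
A CSTR operates uniformly at the exit composition, giving r_B = 0.6838 and r_C = 4.758 (each k·C_A^n at C_A = 4.677).
Fraction of consumed A going to B: r_B/(r_B+r_C) = 0.1257.
C_B = 0.1257·C_{A0}·X = 0.1257×7.46×0.373 = 0.350 kmol/m³; Y_B = C_B/C_{A0} = 0.0469.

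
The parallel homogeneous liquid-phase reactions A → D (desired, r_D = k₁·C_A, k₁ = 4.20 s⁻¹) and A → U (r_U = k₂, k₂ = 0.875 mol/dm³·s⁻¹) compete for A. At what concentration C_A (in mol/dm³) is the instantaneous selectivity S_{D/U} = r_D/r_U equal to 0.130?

0.0271 mol/dm³

S_{D/U} = (k₁/k₂)·C_A ⇒ C_A = S·k₂/k₁.
= 0.130×0.875/4.20 = 0.0271 mol/dm³.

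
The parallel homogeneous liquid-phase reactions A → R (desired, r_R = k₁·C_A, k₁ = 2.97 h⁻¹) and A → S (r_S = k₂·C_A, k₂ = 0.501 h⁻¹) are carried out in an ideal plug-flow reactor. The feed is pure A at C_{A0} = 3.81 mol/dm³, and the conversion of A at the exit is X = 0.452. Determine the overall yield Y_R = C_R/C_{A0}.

C_A = C_{A0}(1−X) = 2.088 mol/dm³.
Both paths are first order in A, so the instantaneous fraction to R is constant: dC_R/d(−C_A) = k₁/(k₁+k₂) = 0.8557.
C_R = 0.8557·(C_{A0}−C_A) = 0.8557×1.722 = 1.47 mol/dm³.
Y_R = C_R/C_{A0} = 1.474/3.81 = 0.387.

0.387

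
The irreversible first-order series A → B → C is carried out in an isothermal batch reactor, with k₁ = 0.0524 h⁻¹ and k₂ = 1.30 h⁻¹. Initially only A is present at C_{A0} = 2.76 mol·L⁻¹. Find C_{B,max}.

0.0972 mol·L⁻¹

Evaluating C_B at t_opt = ln(k₂/k₁)/(k₂−k₁) gives C_{B,max}/C_{A0} = (k₁/k₂)^[k₂/(k₂−k₁)].
= (0.0524/1.30)^(1.30/(1.30−0.0524)) = (0.04031)^(1.042) = 0.03522.
C_{B,max} = 0.03522×2.76 = 0.0972 mol·L⁻¹.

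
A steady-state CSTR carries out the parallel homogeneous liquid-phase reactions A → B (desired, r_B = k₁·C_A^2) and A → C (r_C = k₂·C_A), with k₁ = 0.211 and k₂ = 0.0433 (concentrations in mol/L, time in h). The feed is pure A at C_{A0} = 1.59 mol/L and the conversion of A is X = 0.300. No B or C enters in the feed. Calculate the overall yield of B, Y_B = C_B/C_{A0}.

0.253

Exit C_A = C_{A0}(1−X) = 1.59×0.700 = 1.113 mol/L.
A CSTR operates uniformly at the exit composition, giving r_B = 0.2614 and r_C = 0.04819 (each k·C_A^n at C_A = 1.113).
Fraction of consumed A going to B: r_B/(r_B+r_C) = 0.8443.
C_B = 0.8443·C_{A0}·X = 0.8443×1.59×0.300 = 0.403 mol/L; Y_B = C_B/C_{A0} = 0.253.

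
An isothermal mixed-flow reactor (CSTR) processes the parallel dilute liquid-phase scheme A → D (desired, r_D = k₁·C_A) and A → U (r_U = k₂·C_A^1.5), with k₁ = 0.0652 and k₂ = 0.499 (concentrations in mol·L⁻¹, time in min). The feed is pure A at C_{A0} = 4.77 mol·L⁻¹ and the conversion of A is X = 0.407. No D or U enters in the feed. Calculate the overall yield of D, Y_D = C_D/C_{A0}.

Exit C_A = C_{A0}(1−X) = 4.77×0.593 = 2.829 mol·L⁻¹.
Rates in a CSTR are evaluated at the outlet concentration: r_D = 0.0652×2.829 = 0.1844, r_U = 0.499×2.829^1.5 = 2.374.
Fraction of consumed A going to D: r_D/(r_D+r_U) = 0.07209.
C_D = 0.07209·C_{A0}·X = 0.07209×4.77×0.407 = 0.140 mol·L⁻¹; Y_D = C_D/C_{A0} = 0.0293.

0.0293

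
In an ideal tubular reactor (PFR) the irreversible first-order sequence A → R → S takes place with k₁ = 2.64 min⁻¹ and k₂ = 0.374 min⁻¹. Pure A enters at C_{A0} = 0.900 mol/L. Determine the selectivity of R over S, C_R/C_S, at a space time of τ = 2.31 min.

0.959

Solving the coupled first-order balances gives C_R(τ) = [k₁/(k₂−k₁)]·C_{A0}·(e^(−k₁τ) − e^(−k₂τ)).
e^(−k₁τ) = e^(−2.64×2.31) = e^(−6.098) = 0.002246; e^(−k₂τ) = e^(−0.8639) = 0.4215.
C_R = 2.64×0.900/(0.374−2.64) × (0.002246−0.4215) = (-1.049)×(-0.4193) = 0.4396 mol/L.
C_A = C_{A0}e^(−k₁τ) = 0.002022 mol/L, so C_S = C_{A0}−C_A−C_R = 0.4584 mol/L; C_R/C_S = 0.959.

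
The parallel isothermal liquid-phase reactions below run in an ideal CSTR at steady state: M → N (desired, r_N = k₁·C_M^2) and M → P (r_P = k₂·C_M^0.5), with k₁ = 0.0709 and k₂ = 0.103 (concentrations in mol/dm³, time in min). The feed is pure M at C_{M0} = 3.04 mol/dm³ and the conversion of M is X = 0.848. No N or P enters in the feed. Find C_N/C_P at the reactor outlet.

0.216

Exit C_M = C_{M0}(1−X) = 3.04×0.152 = 0.4621 mol/dm³.
A CSTR operates uniformly at the exit composition, giving r_N = 0.01514 and r_P = 0.07002 (each k·C_M^n at C_M = 0.4621).
Overall selectivity = C_N/C_P = r_Nτ/(r_Pτ) = r_N/r_P = 0.216.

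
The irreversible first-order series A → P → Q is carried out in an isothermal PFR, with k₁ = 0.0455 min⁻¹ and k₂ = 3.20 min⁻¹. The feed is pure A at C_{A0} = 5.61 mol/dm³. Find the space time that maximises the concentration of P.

For first-order series the maximum of C_P occurs at τ_opt = ln(k₂/k₁)/(k₂−k₁).
= ln(3.20/0.0455)/(3.20−0.0455) = ln(70.33)/3.155 = 4.253/3.155 = 1.35 min.

1.35 min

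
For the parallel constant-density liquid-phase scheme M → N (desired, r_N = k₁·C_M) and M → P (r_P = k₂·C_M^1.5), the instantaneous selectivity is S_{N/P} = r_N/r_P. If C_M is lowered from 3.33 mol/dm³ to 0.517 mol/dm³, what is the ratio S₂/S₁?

2.54

S_{N/P} = (k₁/k₂)·C_M^-0.5, so S₂/S₁ = (C_{M,2}/C_{M,1})^-0.5.
= (0.517/3.33)^(-0.5) = (0.1553)^(-0.5) = 2.54.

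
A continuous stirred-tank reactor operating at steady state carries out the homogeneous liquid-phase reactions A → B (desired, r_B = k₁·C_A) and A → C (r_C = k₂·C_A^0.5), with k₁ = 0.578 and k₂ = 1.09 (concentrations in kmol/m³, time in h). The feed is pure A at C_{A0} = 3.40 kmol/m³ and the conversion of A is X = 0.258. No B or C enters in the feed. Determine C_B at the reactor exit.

Exit C_A = C_{A0}(1−X) = 3.40×0.742 = 2.523 kmol/m³.
A CSTR operates uniformly at the exit composition, giving r_B = 1.458 and r_C = 1.731 (each k·C_A^n at C_A = 2.523).
Fraction of consumed A going to B: r_B/(r_B+r_C) = 0.4572.
C_B = 0.4572·C_{A0}·X = 0.4572×3.40×0.258 = 0.401 kmol/m³.

0.401 kmol/m³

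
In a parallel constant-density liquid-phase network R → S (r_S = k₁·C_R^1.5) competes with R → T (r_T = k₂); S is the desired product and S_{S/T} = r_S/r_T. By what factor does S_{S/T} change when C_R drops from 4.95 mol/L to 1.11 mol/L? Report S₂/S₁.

0.106

S_{S/T} = (k₁/k₂)·C_R^1.5, so S₂/S₁ = (C_{R,2}/C_{R,1})^1.5.
= (1.11/4.95)^1.5 = (0.2242)^1.5 = 0.106.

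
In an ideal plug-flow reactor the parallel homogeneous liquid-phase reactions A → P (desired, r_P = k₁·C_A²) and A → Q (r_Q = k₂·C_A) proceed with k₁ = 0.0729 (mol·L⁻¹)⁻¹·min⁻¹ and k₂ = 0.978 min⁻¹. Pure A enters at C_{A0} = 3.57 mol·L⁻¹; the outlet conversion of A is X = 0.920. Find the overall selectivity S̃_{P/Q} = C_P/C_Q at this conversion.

C_A = C_{A0}(1−X) = 0.2856 mol·L⁻¹.
Along a PFR/batch, dC_Q/dC_A = −r_Q/(r_P+r_Q) = −k₂/(k₂+k₁·C_A).
Integrating from C_{A0} to C_A: C_Q = (0.978/0.0729)·ln[(0.978+0.0729·3.57)/(0.978+0.0729·0.286)] = 13.42·ln(1.238/0.9988) = 2.883 mol·L⁻¹.
Then C_P = (C_{A0}−C_A) − C_Q = 3.284 − 2.883 = 0.4016 mol·L⁻¹.
S̃_{P/Q} = C_P/C_Q = 0.4016/2.883 = 0.139.

0.139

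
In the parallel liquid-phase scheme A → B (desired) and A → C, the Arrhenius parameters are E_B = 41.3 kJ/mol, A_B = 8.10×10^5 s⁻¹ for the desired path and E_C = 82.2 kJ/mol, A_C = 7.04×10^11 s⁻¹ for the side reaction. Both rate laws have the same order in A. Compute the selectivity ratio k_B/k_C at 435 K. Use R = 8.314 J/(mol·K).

k_B/k_C = (A_B/A_C)·exp[−(E_B−E_C)/(RT)] = (A_B/A_C)·exp[(E_C−E_B)/(RT)].
(E_C−E_B)/(RT) = (82.2−41.3)×10³/(8.314×435) = 40900/3617 = 11.31.
k_B/k_C = (8.10×10^5/7.04×10^11)·exp(11.31) = 1.151×10^-6 × 81552 = 0.0938.
Since E_B < E_C, lowering the temperature improves selectivity toward B.

0.0938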